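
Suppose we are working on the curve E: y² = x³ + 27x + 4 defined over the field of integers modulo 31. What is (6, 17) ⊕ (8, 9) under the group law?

(2, 29)

(6, 17) + (8, 9). λ = (9 - 17)/(8 - 6) ≡ 23/2 mod 31. 2⁻¹ ≡ 16 (mod 31) since 2·16 = 32 ≡ 1, so λ ≡ 27.
  x = λ² - 6 - 8 = 729 - 14 ≡ 2; y = λ·(6 - 2) - 17 ≡ 29. → (2, 29)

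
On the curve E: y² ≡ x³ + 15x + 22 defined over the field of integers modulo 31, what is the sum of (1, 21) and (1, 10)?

O

The two points share x = 1 and their y-coordinates satisfy 21 + 10 ≡ 0 (mod 31), so they are inverses. Their sum is 𝒪.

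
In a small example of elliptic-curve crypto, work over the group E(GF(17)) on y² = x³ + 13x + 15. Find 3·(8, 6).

Write P = (8, 6).
Repeated addition: build up to 3P.
2P: tangent at (8, 6): λ = (3·8² + 13)/(2·6) ≡ 1/12. 12⁻¹ ≡ 10 (mod 17), so λ ≡ 1·10 ≡ 10.
  x = λ² - 8 - 8 = 100 - 16 ≡ 16; y = λ·(8 - 16) - 6 ≡ 16. → (16, 16)
3P: (16, 16) + (8, 6). λ = (6 - 16)/(8 - 16) ≡ 7/9 mod 17. 9⁻¹ ≡ 2 (mod 17), so λ ≡ 14.
  x = λ² - 16 - 8 = 196 - 24 ≡ 2; y = λ·(16 - 2) - 16 ≡ 10. → (2, 10)

(2, 10)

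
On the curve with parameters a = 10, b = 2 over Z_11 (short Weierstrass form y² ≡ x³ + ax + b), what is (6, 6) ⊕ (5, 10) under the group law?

(6, 6) + (5, 10). λ = (10 - 6)/(5 - 6) ≡ 4/10 mod 11. 10⁻¹ ≡ 10 (mod 11), so λ ≡ 7.
  x = λ² - 6 - 5 = 49 - 11 ≡ 5; y = λ·(6 - 5) - 6 ≡ 1. → (5, 1)

(5, 1)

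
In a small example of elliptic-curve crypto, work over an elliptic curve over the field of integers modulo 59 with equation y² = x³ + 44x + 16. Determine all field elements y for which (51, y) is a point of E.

x³ + 44x + 16 = 134911 ≡ 37 (mod 59).
37 is a non-residue mod 59; no y exists.

none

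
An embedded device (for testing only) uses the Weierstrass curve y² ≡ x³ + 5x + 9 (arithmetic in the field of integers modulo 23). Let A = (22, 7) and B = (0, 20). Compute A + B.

(22, 7) + (0, 20). λ = (20 - 7)/(0 - 22) ≡ 13/1 mod 23. 1⁻¹ ≡ 1 (mod 23), so λ ≡ 13.
  x = λ² - 22 - 0 = 169 - 22 ≡ 9; y = λ·(22 - 9) - 7 ≡ 1. → (9, 1)

(9, 1)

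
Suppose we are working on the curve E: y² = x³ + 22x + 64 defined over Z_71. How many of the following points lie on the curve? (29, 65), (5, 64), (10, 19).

1

(29, 65): 65² ≡ 36, rhs ≡ 28 → off.
(5, 64): 64² ≡ 49, rhs ≡ 15 → off.
(10, 19): 19² ≡ 6, rhs ≡ 6 → on.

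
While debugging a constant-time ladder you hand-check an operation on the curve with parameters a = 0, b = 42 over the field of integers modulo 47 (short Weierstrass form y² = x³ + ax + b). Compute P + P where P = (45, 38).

(41, 22)

tangent at (45, 38): λ = (3·45² + 0)/(2·38) ≡ 12/29. 29⁻¹ ≡ 13 (mod 47), so λ ≡ 12·13 ≡ 15.
  x = λ² - 45 - 45 = 225 - 90 ≡ 41; y = λ·(45 - 41) - 38 ≡ 22. → (41, 22)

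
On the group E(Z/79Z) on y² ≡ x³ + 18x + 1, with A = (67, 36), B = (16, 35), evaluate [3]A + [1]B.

First 3A:
Repeated addition: build up to 3A.
2A: tangent at (67, 36): λ = (3·67² + 18)/(2·36) ≡ 55/72. 72⁻¹ ≡ 45 (mod 79), so λ ≡ 55·45 ≡ 26.
  x = λ² - 67 - 67 = 676 - 134 ≡ 68; y = λ·(67 - 68) - 36 ≡ 17. → (68, 17)
3A: (68, 17) + (67, 36). λ = (36 - 17)/(67 - 68) ≡ 19/78 mod 79. 78⁻¹ ≡ 78 (mod 79), so λ ≡ 60.
  x = λ² - 68 - 67 = 3600 - 135 ≡ 68; y = λ·(68 - 68) - 17 ≡ 62. → (68, 62)
3A = (68, 62).
Finally 3A + B:
(68, 62) + (16, 35). λ = (35 - 62)/(16 - 68) ≡ 52/27 mod 79. 27⁻¹ ≡ 41 (mod 79), so λ ≡ 78.
  x = λ² - 68 - 16 = 6084 - 84 ≡ 75; y = λ·(68 - 75) - 62 ≡ 24. → (75, 24)

(75, 24)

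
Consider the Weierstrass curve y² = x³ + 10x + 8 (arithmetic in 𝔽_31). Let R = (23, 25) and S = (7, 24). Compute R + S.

(5, 11)

(23, 25) + (7, 24). λ = (24 - 25)/(7 - 23) ≡ 30/15 mod 31. 15⁻¹ ≡ 29 (mod 31), so λ ≡ 2.
  x = λ² - 23 - 7 = 4 - 30 ≡ 5; y = λ·(23 - 5) - 25 ≡ 11. → (5, 11)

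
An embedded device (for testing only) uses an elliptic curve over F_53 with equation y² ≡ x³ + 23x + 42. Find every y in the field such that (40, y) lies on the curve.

14, 39

x³ + 23x + 42 = 64962 ≡ 37 (mod 53).
Square roots of 37 mod 53: 14 and 39 (since 14² = 196 ≡ 37).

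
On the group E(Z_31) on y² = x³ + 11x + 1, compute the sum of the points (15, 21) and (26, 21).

(21, 10)

(15, 21) + (26, 21). λ = (21 - 21)/(26 - 15) ≡ 0/11 mod 31. 11⁻¹ ≡ 17 (mod 31) since 11·17 = 187 ≡ 1, so λ ≡ 0.
  x = λ² - 15 - 26 = 0 - 41 ≡ 21; y = λ·(15 - 21) - 21 ≡ 10. → (21, 10)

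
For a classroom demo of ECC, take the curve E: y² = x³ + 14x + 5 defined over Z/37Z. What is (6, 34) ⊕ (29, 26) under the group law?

(28, 1)

(6, 34) + (29, 26). λ = (26 - 34)/(29 - 6) ≡ 29/23 mod 37. 23⁻¹ ≡ 29 (mod 37) since 23·29 = 667 ≡ 1, so λ ≡ 27.
  x = λ² - 6 - 29 = 729 - 35 ≡ 28; y = λ·(6 - 28) - 34 ≡ 1. → (28, 1)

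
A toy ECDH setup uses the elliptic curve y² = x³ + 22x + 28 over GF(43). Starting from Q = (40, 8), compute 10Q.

Double-and-add on 10 = (1010)₂. Start with Q = (40, 8) for the leading 1-bit.
double: tangent at (40, 8): λ = (3·40² + 22)/(2·8) ≡ 6/16. 16⁻¹ ≡ 35 (mod 43), so λ ≡ 6·35 ≡ 38.
  x = λ² - 40 - 40 = 1444 - 80 ≡ 31; y = λ·(40 - 31) - 8 ≡ 33. → (31, 33)
double: tangent at (31, 33): λ = (3·31² + 22)/(2·33) ≡ 24/23. 23⁻¹ ≡ 15 (mod 43), so λ ≡ 24·15 ≡ 16.
  x = λ² - 31 - 31 = 256 - 62 ≡ 22; y = λ·(31 - 22) - 33 ≡ 25. → (22, 25)
add Q: (22, 25) + (40, 8). λ = (8 - 25)/(40 - 22) ≡ 26/18 mod 43. 18⁻¹ ≡ 12 (mod 43), so λ ≡ 11.
  x = λ² - 22 - 40 = 121 - 62 ≡ 16; y = λ·(22 - 16) - 25 ≡ 41. → (16, 41)
double: tangent at (16, 41): λ = (3·16² + 22)/(2·41) ≡ 16/39. 39⁻¹ ≡ 32 (mod 43) since 39·32 = 1248 ≡ 1, so λ ≡ 16·32 ≡ 39.
  x = λ² - 16 - 16 = 1521 - 32 ≡ 27; y = λ·(16 - 27) - 41 ≡ 3. → (27, 3)

(27, 3)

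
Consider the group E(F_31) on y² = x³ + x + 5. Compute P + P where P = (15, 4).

(19, 30)

tangent at (15, 4): λ = (3·15² + 1)/(2·4) ≡ 25/8. 8⁻¹ ≡ 4 (mod 31) since 8·4 = 32 ≡ 1, so λ ≡ 25·4 ≡ 7.
  x = λ² - 15 - 15 = 49 - 30 ≡ 19; y = λ·(15 - 19) - 4 ≡ 30. → (19, 30)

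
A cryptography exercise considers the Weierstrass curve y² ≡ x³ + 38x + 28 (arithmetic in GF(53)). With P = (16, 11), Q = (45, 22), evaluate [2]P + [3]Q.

First 2P:
Repeated addition: build up to 2P.
2P: tangent at (16, 11): λ = (3·16² + 38)/(2·11) ≡ 11/22. 22⁻¹ ≡ 41 (mod 53) since 22·41 = 902 ≡ 1, so λ ≡ 11·41 ≡ 27.
  x = λ² - 16 - 16 = 729 - 32 ≡ 8; y = λ·(16 - 8) - 11 ≡ 46. → (8, 46)
2P = (8, 46).
Next 3Q:
Repeated addition: build up to 3Q.
2Q: tangent at (45, 22): λ = (3·45² + 38)/(2·22) ≡ 18/44. 44⁻¹ ≡ 47 (mod 53), so λ ≡ 18·47 ≡ 51.
  x = λ² - 45 - 45 = 2601 - 90 ≡ 20; y = λ·(45 - 20) - 22 ≡ 34. → (20, 34)
3Q: (20, 34) + (45, 22). λ = (22 - 34)/(45 - 20) ≡ 41/25 mod 53. 25⁻¹ ≡ 17 (mod 53), so λ ≡ 8.
  x = λ² - 20 - 45 = 64 - 65 ≡ 52; y = λ·(20 - 52) - 34 ≡ 28. → (52, 28)
3Q = (52, 28).
Finally 2P + 3Q:
(8, 46) + (52, 28). λ = (28 - 46)/(52 - 8) ≡ 35/44 mod 53. 44⁻¹ ≡ 47 (mod 53), so λ ≡ 2.
  x = λ² - 8 - 52 = 4 - 60 ≡ 50; y = λ·(8 - 50) - 46 ≡ 29. → (50, 29)

(50, 29)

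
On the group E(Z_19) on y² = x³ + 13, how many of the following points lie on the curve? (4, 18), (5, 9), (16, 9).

3

(4, 18): 18² ≡ 1, rhs ≡ 1 → on.
(5, 9): 9² ≡ 5, rhs ≡ 5 → on.
(16, 9): 9² ≡ 5, rhs ≡ 5 → on.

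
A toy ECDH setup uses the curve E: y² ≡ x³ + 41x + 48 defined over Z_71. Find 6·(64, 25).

Write P = (64, 25).
Double-and-add on 6 = (110)₂. Start with P = (64, 25) for the leading 1-bit.
double: tangent at (64, 25): λ = (3·64² + 41)/(2·25) ≡ 46/50. 50⁻¹ ≡ 27 (mod 71), so λ ≡ 46·27 ≡ 35.
  x = λ² - 64 - 64 = 1225 - 128 ≡ 32; y = λ·(64 - 32) - 25 ≡ 30. → (32, 30)
add P: (32, 30) + (64, 25). λ = (25 - 30)/(64 - 32) ≡ 66/32 mod 71. 32⁻¹ ≡ 20 (mod 71), so λ ≡ 42.
  x = λ² - 32 - 64 = 1764 - 96 ≡ 35; y = λ·(32 - 35) - 30 ≡ 57. → (35, 57)
double: tangent at (35, 57): λ = (3·35² + 41)/(2·57) ≡ 24/43. 43⁻¹ ≡ 38 (mod 71), so λ ≡ 24·38 ≡ 60.
  x = λ² - 35 - 35 = 3600 - 70 ≡ 51; y = λ·(35 - 51) - 57 ≡ 48. → (51, 48)

(51, 48)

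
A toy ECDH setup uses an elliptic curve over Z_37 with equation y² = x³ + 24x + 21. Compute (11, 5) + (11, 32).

The two points share x = 11 and their y-coordinates satisfy 5 + 32 ≡ 0 (mod 37), so they are inverses. Their sum is the point at infinity.

O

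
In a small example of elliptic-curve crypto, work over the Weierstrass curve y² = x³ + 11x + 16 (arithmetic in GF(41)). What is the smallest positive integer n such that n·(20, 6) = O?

11

2P: tangent at (20, 6): λ = (3·20² + 11)/(2·6) ≡ 22/12. 12⁻¹ ≡ 24 (mod 41) since 12·24 = 288 ≡ 1, so λ ≡ 22·24 ≡ 36.
  x = λ² - 20 - 20 = 1296 - 40 ≡ 26; y = λ·(20 - 26) - 6 ≡ 24. → (26, 24)
3P: (26, 24) + (20, 6). λ = (6 - 24)/(20 - 26) ≡ 23/35 mod 41. 35⁻¹ ≡ 34 (mod 41), so λ ≡ 3.
  x = λ² - 26 - 20 = 9 - 46 ≡ 4; y = λ·(26 - 4) - 24 ≡ 1. → (4, 1)
4P: (4, 1) + (20, 6). λ = (6 - 1)/(20 - 4) ≡ 5/16 mod 41. 16⁻¹ ≡ 18 (mod 41), so λ ≡ 8.
  x = λ² - 4 - 20 = 64 - 24 ≡ 40; y = λ·(4 - 40) - 1 ≡ 39. → (40, 39)
5P: (40, 39) + (20, 6). λ = (6 - 39)/(20 - 40) ≡ 8/21 mod 41. 21⁻¹ ≡ 2 (mod 41), so λ ≡ 16.
  x = λ² - 40 - 20 = 256 - 60 ≡ 32; y = λ·(40 - 32) - 39 ≡ 7. → (32, 7)
6P: (32, 7) + (20, 6). λ = (6 - 7)/(20 - 32) ≡ 40/29 mod 41. 29⁻¹ ≡ 17 (mod 41) since 29·17 = 493 ≡ 1, so λ ≡ 24.
  x = λ² - 32 - 20 = 576 - 52 ≡ 32; y = λ·(32 - 32) - 7 ≡ 34. → (32, 34)
7P: (32, 34) + (20, 6). λ = (6 - 34)/(20 - 32) ≡ 13/29 mod 41. 29⁻¹ ≡ 17 (mod 41), so λ ≡ 16.
  x = λ² - 32 - 20 = 256 - 52 ≡ 40; y = λ·(32 - 40) - 34 ≡ 2. → (40, 2)
8P: (40, 2) + (20, 6). λ = (6 - 2)/(20 - 40) ≡ 4/21 mod 41. 21⁻¹ ≡ 2 (mod 41) since 21·2 = 42 ≡ 1, so λ ≡ 8.
  x = λ² - 40 - 20 = 64 - 60 ≡ 4; y = λ·(40 - 4) - 2 ≡ 40. → (4, 40)
9P: (4, 40) + (20, 6). λ = (6 - 40)/(20 - 4) ≡ 7/16 mod 41. 16⁻¹ ≡ 18 (mod 41), so λ ≡ 3.
  x = λ² - 4 - 20 = 9 - 24 ≡ 26; y = λ·(4 - 26) - 40 ≡ 17. → (26, 17)
10P: (26, 17) + (20, 6). λ = (6 - 17)/(20 - 26) ≡ 30/35 mod 41. 35⁻¹ ≡ 34 (mod 41) since 35·34 = 1190 ≡ 1, so λ ≡ 36.
  x = λ² - 26 - 20 = 1296 - 46 ≡ 20; y = λ·(26 - 20) - 17 ≡ 35. → (20, 35)
11P: (20, 35) + (20, 6): same x and y₁ ≡ -y₂, so the sum is O.
11P = O, so the order is 11.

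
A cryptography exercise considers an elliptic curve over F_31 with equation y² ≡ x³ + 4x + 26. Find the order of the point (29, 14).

2P: tangent at (29, 14): λ = (3·29² + 4)/(2·14) ≡ 16/28. 28⁻¹ ≡ 10 (mod 31) since 28·10 = 280 ≡ 1, so λ ≡ 16·10 ≡ 5.
  x = λ² - 29 - 29 = 25 - 58 ≡ 29; y = λ·(29 - 29) - 14 ≡ 17. → (29, 17)
3P: (29, 17) + (29, 14): same x and y₁ ≡ -y₂, so the sum is O.
3P = O, so the order is 3.

3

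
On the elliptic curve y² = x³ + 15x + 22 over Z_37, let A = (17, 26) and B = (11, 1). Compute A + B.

(13, 3)

(17, 26) + (11, 1). λ = (1 - 26)/(11 - 17) ≡ 12/31 mod 37. 31⁻¹ ≡ 6 (mod 37) since 31·6 = 186 ≡ 1, so λ ≡ 35.
  x = λ² - 17 - 11 = 1225 - 28 ≡ 13; y = λ·(17 - 13) - 26 ≡ 3. → (13, 3)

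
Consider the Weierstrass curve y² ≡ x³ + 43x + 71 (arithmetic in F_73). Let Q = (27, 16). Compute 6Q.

Repeated addition: build up to 6Q.
2Q: tangent at (27, 16): λ = (3·27² + 43)/(2·16) ≡ 40/32. 32⁻¹ ≡ 16 (mod 73), so λ ≡ 40·16 ≡ 56.
  x = λ² - 27 - 27 = 3136 - 54 ≡ 16; y = λ·(27 - 16) - 16 ≡ 16. → (16, 16)
3Q: (16, 16) + (27, 16). λ = (16 - 16)/(27 - 16) ≡ 0/11 mod 73. 11⁻¹ ≡ 20 (mod 73), so λ ≡ 0.
  x = λ² - 16 - 27 = 0 - 43 ≡ 30; y = λ·(16 - 30) - 16 ≡ 57. → (30, 57)
4Q: (30, 57) + (27, 16). λ = (16 - 57)/(27 - 30) ≡ 32/70 mod 73. 70⁻¹ ≡ 24 (mod 73), so λ ≡ 38.
  x = λ² - 30 - 27 = 1444 - 57 ≡ 0; y = λ·(30 - 0) - 57 ≡ 61. → (0, 61)
5Q: (0, 61) + (27, 16). λ = (16 - 61)/(27 - 0) ≡ 28/27 mod 73. 27⁻¹ ≡ 46 (mod 73), so λ ≡ 47.
  x = λ² - 0 - 27 = 2209 - 27 ≡ 65; y = λ·(0 - 65) - 61 ≡ 23. → (65, 23)
6Q: (65, 23) + (27, 16). λ = (16 - 23)/(27 - 65) ≡ 66/35 mod 73. 35⁻¹ ≡ 48 (mod 73) since 35·48 = 1680 ≡ 1, so λ ≡ 29.
  x = λ² - 65 - 27 = 841 - 92 ≡ 19; y = λ·(65 - 19) - 23 ≡ 70. → (19, 70)

(19, 70)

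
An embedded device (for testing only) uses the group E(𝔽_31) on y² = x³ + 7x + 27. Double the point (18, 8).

(20, 13)

tangent at (18, 8): λ = (3·18² + 7)/(2·8) ≡ 18/16. 16⁻¹ ≡ 2 (mod 31) since 16·2 = 32 ≡ 1, so λ ≡ 18·2 ≡ 5.
  x = λ² - 18 - 18 = 25 - 36 ≡ 20; y = λ·(18 - 20) - 8 ≡ 13. → (20, 13)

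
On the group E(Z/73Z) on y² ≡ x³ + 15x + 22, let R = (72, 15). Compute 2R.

tangent at (72, 15): λ = (3·72² + 15)/(2·15) ≡ 18/30. 30⁻¹ ≡ 56 (mod 73), so λ ≡ 18·56 ≡ 59.
  x = λ² - 72 - 72 = 3481 - 144 ≡ 52; y = λ·(72 - 52) - 15 ≡ 70. → (52, 70)

(52, 70)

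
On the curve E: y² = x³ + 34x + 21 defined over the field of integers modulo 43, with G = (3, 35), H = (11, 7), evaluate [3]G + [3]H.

(39, 6)

First 3G:
Repeated addition: build up to 3G.
2G: tangent at (3, 35): λ = (3·3² + 34)/(2·35) ≡ 18/27. 27⁻¹ ≡ 8 (mod 43), so λ ≡ 18·8 ≡ 15.
  x = λ² - 3 - 3 = 225 - 6 ≡ 4; y = λ·(3 - 4) - 35 ≡ 36. → (4, 36)
3G: (4, 36) + (3, 35). λ = (35 - 36)/(3 - 4) ≡ 42/42 mod 43. 42⁻¹ ≡ 42 (mod 43), so λ ≡ 1.
  x = λ² - 4 - 3 = 1 - 7 ≡ 37; y = λ·(4 - 37) - 36 ≡ 17. → (37, 17)
3G = (37, 17).
Next 3H:
Repeated addition: build up to 3H.
2H: tangent at (11, 7): λ = (3·11² + 34)/(2·7) ≡ 10/14. 14⁻¹ ≡ 40 (mod 43), so λ ≡ 10·40 ≡ 13.
  x = λ² - 11 - 11 = 169 - 22 ≡ 18; y = λ·(11 - 18) - 7 ≡ 31. → (18, 31)
3H: (18, 31) + (11, 7). λ = (7 - 31)/(11 - 18) ≡ 19/36 mod 43. 36⁻¹ ≡ 6 (mod 43), so λ ≡ 28.
  x = λ² - 18 - 11 = 784 - 29 ≡ 24; y = λ·(18 - 24) - 31 ≡ 16. → (24, 16)
3H = (24, 16).
Finally 3G + 3H:
(37, 17) + (24, 16). λ = (16 - 17)/(24 - 37) ≡ 42/30 mod 43. 30⁻¹ ≡ 33 (mod 43), so λ ≡ 10.
  x = λ² - 37 - 24 = 100 - 61 ≡ 39; y = λ·(37 - 39) - 17 ≡ 6. → (39, 6)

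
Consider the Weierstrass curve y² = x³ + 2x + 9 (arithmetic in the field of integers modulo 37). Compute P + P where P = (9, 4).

tangent at (9, 4): λ = (3·9² + 2)/(2·4) ≡ 23/8. 8⁻¹ ≡ 14 (mod 37) since 8·14 = 112 ≡ 1, so λ ≡ 23·14 ≡ 26.
  x = λ² - 9 - 9 = 676 - 18 ≡ 29; y = λ·(9 - 29) - 4 ≡ 31. → (29, 31)

(29, 31)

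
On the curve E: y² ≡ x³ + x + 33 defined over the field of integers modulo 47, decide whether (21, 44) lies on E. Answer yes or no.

yes

y² = 44² ≡ 9; x³ + 1x + 33 = 9315 ≡ 9 (mod 47). 9 = 9.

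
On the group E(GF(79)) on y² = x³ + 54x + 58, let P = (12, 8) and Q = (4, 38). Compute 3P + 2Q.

(62, 51)

First 3P:
Repeated addition: build up to 3P.
2P: tangent at (12, 8): λ = (3·12² + 54)/(2·8) ≡ 12/16. 16⁻¹ ≡ 5 (mod 79), so λ ≡ 12·5 ≡ 60.
  x = λ² - 12 - 12 = 3600 - 24 ≡ 21; y = λ·(12 - 21) - 8 ≡ 5. → (21, 5)
3P: (21, 5) + (12, 8). λ = (8 - 5)/(12 - 21) ≡ 3/70 mod 79. 70⁻¹ ≡ 35 (mod 79), so λ ≡ 26.
  x = λ² - 21 - 12 = 676 - 33 ≡ 11; y = λ·(21 - 11) - 5 ≡ 18. → (11, 18)
3P = (11, 18).
Next 2Q:
Repeated addition: build up to 2Q.
2Q: tangent at (4, 38): λ = (3·4² + 54)/(2·38) ≡ 23/76. 76⁻¹ ≡ 26 (mod 79), so λ ≡ 23·26 ≡ 45.
  x = λ² - 4 - 4 = 2025 - 8 ≡ 42; y = λ·(4 - 42) - 38 ≡ 69. → (42, 69)
2Q = (42, 69).
Finally 3P + 2Q:
(11, 18) + (42, 69). λ = (69 - 18)/(42 - 11) ≡ 51/31 mod 79. 31⁻¹ ≡ 51 (mod 79), so λ ≡ 73.
  x = λ² - 11 - 42 = 5329 - 53 ≡ 62; y = λ·(11 - 62) - 18 ≡ 51. → (62, 51)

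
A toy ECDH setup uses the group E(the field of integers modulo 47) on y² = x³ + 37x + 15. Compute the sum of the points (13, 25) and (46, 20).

(44, 21)

(13, 25) + (46, 20). λ = (20 - 25)/(46 - 13) ≡ 42/33 mod 47. 33⁻¹ ≡ 10 (mod 47), so λ ≡ 44.
  x = λ² - 13 - 46 = 1936 - 59 ≡ 44; y = λ·(13 - 44) - 25 ≡ 21. → (44, 21)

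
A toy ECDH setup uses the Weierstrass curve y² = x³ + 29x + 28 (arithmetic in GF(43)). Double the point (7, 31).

(35, 31)

tangent at (7, 31): λ = (3·7² + 29)/(2·31) ≡ 4/19. 19⁻¹ ≡ 34 (mod 43), so λ ≡ 4·34 ≡ 7.
  x = λ² - 7 - 7 = 49 - 14 ≡ 35; y = λ·(7 - 35) - 31 ≡ 31. → (35, 31)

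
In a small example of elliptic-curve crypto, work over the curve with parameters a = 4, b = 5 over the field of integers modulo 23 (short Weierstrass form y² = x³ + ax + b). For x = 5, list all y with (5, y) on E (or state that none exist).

x³ + 4x + 5 = 150 ≡ 12 (mod 23).
Square roots of 12 mod 23: 9 and 14 (since 9² = 81 ≡ 12).

9, 14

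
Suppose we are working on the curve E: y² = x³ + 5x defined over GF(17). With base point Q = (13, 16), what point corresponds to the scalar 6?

Double-and-add on 6 = (110)₂. Start with Q = (13, 16) for the leading 1-bit.
double: tangent at (13, 16): λ = (3·13² + 5)/(2·16) ≡ 2/15. 15⁻¹ ≡ 8 (mod 17), so λ ≡ 2·8 ≡ 16.
  x = λ² - 13 - 13 = 256 - 26 ≡ 9; y = λ·(13 - 9) - 16 ≡ 14. → (9, 14)
add Q: (9, 14) + (13, 16). λ = (16 - 14)/(13 - 9) ≡ 2/4 mod 17. 4⁻¹ ≡ 13 (mod 17), so λ ≡ 9.
  x = λ² - 9 - 13 = 81 - 22 ≡ 8; y = λ·(9 - 8) - 14 ≡ 12. → (8, 12)
double: tangent at (8, 12): λ = (3·8² + 5)/(2·12) ≡ 10/7. 7⁻¹ ≡ 5 (mod 17), so λ ≡ 10·5 ≡ 16.
  x = λ² - 8 - 8 = 256 - 16 ≡ 2; y = λ·(8 - 2) - 12 ≡ 16. → (2, 16)

(2, 16)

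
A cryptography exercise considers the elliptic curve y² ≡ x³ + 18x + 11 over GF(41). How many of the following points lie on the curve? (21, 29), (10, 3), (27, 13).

0

(21, 29): 29² ≡ 21, rhs ≡ 15 → off.
(10, 3): 3² ≡ 9, rhs ≡ 2 → off.
(27, 13): 13² ≡ 5, rhs ≡ 8 → off.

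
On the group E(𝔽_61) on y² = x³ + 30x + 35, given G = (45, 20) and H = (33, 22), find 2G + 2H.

First 2G:
Repeated addition: build up to 2G.
2G: tangent at (45, 20): λ = (3·45² + 30)/(2·20) ≡ 5/40. 40⁻¹ ≡ 29 (mod 61), so λ ≡ 5·29 ≡ 23.
  x = λ² - 45 - 45 = 529 - 90 ≡ 12; y = λ·(45 - 12) - 20 ≡ 7. → (12, 7)
2G = (12, 7).
Next 2H:
Repeated addition: build up to 2H.
2H: tangent at (33, 22): λ = (3·33² + 30)/(2·22) ≡ 3/44. 44⁻¹ ≡ 43 (mod 61), so λ ≡ 3·43 ≡ 7.
  x = λ² - 33 - 33 = 49 - 66 ≡ 44; y = λ·(33 - 44) - 22 ≡ 23. → (44, 23)
2H = (44, 23).
Finally 2G + 2H:
(12, 7) + (44, 23). λ = (23 - 7)/(44 - 12) ≡ 16/32 mod 61. 32⁻¹ ≡ 21 (mod 61), so λ ≡ 31.
  x = λ² - 12 - 44 = 961 - 56 ≡ 51; y = λ·(12 - 51) - 7 ≡ 4. → (51, 4)

(51, 4)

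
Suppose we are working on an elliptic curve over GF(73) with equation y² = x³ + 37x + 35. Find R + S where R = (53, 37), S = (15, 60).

(13, 31)

(53, 37) + (15, 60). λ = (60 - 37)/(15 - 53) ≡ 23/35 mod 73. 35⁻¹ ≡ 48 (mod 73), so λ ≡ 9.
  x = λ² - 53 - 15 = 81 - 68 ≡ 13; y = λ·(53 - 13) - 37 ≡ 31. → (13, 31)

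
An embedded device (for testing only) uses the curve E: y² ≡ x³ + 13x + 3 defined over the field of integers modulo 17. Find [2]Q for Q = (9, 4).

tangent at (9, 4): λ = (3·9² + 13)/(2·4) ≡ 1/8. 8⁻¹ ≡ 15 (mod 17) since 8·15 = 120 ≡ 1, so λ ≡ 1·15 ≡ 15.
  x = λ² - 9 - 9 = 225 - 18 ≡ 3; y = λ·(9 - 3) - 4 ≡ 1. → (3, 1)

(3, 1)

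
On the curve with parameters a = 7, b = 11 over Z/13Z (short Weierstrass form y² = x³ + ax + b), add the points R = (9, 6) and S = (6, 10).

(9, 6) + (6, 10). λ = (10 - 6)/(6 - 9) ≡ 4/10 mod 13. 10⁻¹ ≡ 4 (mod 13), so λ ≡ 3.
  x = λ² - 9 - 6 = 9 - 15 ≡ 7; y = λ·(9 - 7) - 6 ≡ 0. → (7, 0)

(7, 0)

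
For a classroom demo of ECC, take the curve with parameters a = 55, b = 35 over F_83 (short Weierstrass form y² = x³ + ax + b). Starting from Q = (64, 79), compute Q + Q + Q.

(3, 12)

Repeated addition: build up to 3Q.
2Q: tangent at (64, 79): λ = (3·64² + 55)/(2·79) ≡ 59/75. 75⁻¹ ≡ 31 (mod 83), so λ ≡ 59·31 ≡ 3.
  x = λ² - 64 - 64 = 9 - 128 ≡ 47; y = λ·(64 - 47) - 79 ≡ 55. → (47, 55)
3Q: (47, 55) + (64, 79). λ = (79 - 55)/(64 - 47) ≡ 24/17 mod 83. 17⁻¹ ≡ 44 (mod 83), so λ ≡ 60.
  x = λ² - 47 - 64 = 3600 - 111 ≡ 3; y = λ·(47 - 3) - 55 ≡ 12. → (3, 12)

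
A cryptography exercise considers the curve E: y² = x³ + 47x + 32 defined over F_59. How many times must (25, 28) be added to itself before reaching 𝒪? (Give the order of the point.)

2P: tangent at (25, 28): λ = (3·25² + 47)/(2·28) ≡ 34/56. 56⁻¹ ≡ 39 (mod 59), so λ ≡ 34·39 ≡ 28.
  x = λ² - 25 - 25 = 784 - 50 ≡ 26; y = λ·(25 - 26) - 28 ≡ 3. → (26, 3)
3P: (26, 3) + (25, 28). λ = (28 - 3)/(25 - 26) ≡ 25/58 mod 59. 58⁻¹ ≡ 58 (mod 59), so λ ≡ 34.
  x = λ² - 26 - 25 = 1156 - 51 ≡ 43; y = λ·(26 - 43) - 3 ≡ 9. → (43, 9)
4P: (43, 9) + (25, 28). λ = (28 - 9)/(25 - 43) ≡ 19/41 mod 59. 41⁻¹ ≡ 36 (mod 59), so λ ≡ 35.
  x = λ² - 43 - 25 = 1225 - 68 ≡ 36; y = λ·(43 - 36) - 9 ≡ 0. → (36, 0)
5P: (36, 0) + (25, 28). λ = (28 - 0)/(25 - 36) ≡ 28/48 mod 59. 48⁻¹ ≡ 16 (mod 59), so λ ≡ 35.
  x = λ² - 36 - 25 = 1225 - 61 ≡ 43; y = λ·(36 - 43) - 0 ≡ 50. → (43, 50)
6P: (43, 50) + (25, 28). λ = (28 - 50)/(25 - 43) ≡ 37/41 mod 59. 41⁻¹ ≡ 36 (mod 59), so λ ≡ 34.
  x = λ² - 43 - 25 = 1156 - 68 ≡ 26; y = λ·(43 - 26) - 50 ≡ 56. → (26, 56)
7P: (26, 56) + (25, 28). λ = (28 - 56)/(25 - 26) ≡ 31/58 mod 59. 58⁻¹ ≡ 58 (mod 59), so λ ≡ 28.
  x = λ² - 26 - 25 = 784 - 51 ≡ 25; y = λ·(26 - 25) - 56 ≡ 31. → (25, 31)
8P: (25, 31) + (25, 28): same x and y₁ ≡ -y₂, so the sum is 𝒪.
8P = 𝒪, so the order is 8.

8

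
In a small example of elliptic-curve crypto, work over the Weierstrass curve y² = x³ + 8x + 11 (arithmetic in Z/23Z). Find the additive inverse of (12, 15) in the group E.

-(12, 15) = (12, -15 mod 23) = (12, 8).

(12, 8)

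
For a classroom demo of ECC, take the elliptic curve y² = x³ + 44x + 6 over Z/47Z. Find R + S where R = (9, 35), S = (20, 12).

(8, 27)

(9, 35) + (20, 12). λ = (12 - 35)/(20 - 9) ≡ 24/11 mod 47. 11⁻¹ ≡ 30 (mod 47), so λ ≡ 15.
  x = λ² - 9 - 20 = 225 - 29 ≡ 8; y = λ·(9 - 8) - 35 ≡ 27. → (8, 27)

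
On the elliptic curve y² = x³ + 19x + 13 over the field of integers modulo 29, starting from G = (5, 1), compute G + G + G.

Repeated addition: build up to 3G.
2G: tangent at (5, 1): λ = (3·5² + 19)/(2·1) ≡ 7/2. 2⁻¹ ≡ 15 (mod 29) since 2·15 = 30 ≡ 1, so λ ≡ 7·15 ≡ 18.
  x = λ² - 5 - 5 = 324 - 10 ≡ 24; y = λ·(5 - 24) - 1 ≡ 5. → (24, 5)
3G: (24, 5) + (5, 1). λ = (1 - 5)/(5 - 24) ≡ 25/10 mod 29. 10⁻¹ ≡ 3 (mod 29), so λ ≡ 17.
  x = λ² - 24 - 5 = 289 - 29 ≡ 28; y = λ·(24 - 28) - 5 ≡ 14. → (28, 14)

(28, 14)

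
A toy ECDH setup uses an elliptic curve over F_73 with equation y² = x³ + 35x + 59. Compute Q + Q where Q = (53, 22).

tangent at (53, 22): λ = (3·53² + 35)/(2·22) ≡ 67/44. 44⁻¹ ≡ 5 (mod 73), so λ ≡ 67·5 ≡ 43.
  x = λ² - 53 - 53 = 1849 - 106 ≡ 64; y = λ·(53 - 64) - 22 ≡ 16. → (64, 16)

(64, 16)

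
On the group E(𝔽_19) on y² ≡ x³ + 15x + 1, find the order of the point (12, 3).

2P: tangent at (12, 3): λ = (3·12² + 15)/(2·3) ≡ 10/6. 6⁻¹ ≡ 16 (mod 19) since 6·16 = 96 ≡ 1, so λ ≡ 10·16 ≡ 8.
  x = λ² - 12 - 12 = 64 - 24 ≡ 2; y = λ·(12 - 2) - 3 ≡ 1. → (2, 1)
3P: (2, 1) + (12, 3). λ = (3 - 1)/(12 - 2) ≡ 2/10 mod 19. 10⁻¹ ≡ 2 (mod 19), so λ ≡ 4.
  x = λ² - 2 - 12 = 16 - 14 ≡ 2; y = λ·(2 - 2) - 1 ≡ 18. → (2, 18)
4P: (2, 18) + (12, 3). λ = (3 - 18)/(12 - 2) ≡ 4/10 mod 19. 10⁻¹ ≡ 2 (mod 19), so λ ≡ 8.
  x = λ² - 2 - 12 = 64 - 14 ≡ 12; y = λ·(2 - 12) - 18 ≡ 16. → (12, 16)
5P: (12, 16) + (12, 3): same x and y₁ ≡ -y₂, so the sum is O.
5P = O, so the order is 5.

5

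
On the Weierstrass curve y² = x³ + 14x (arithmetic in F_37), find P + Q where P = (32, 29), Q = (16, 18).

(35, 36)

(32, 29) + (16, 18). λ = (18 - 29)/(16 - 32) ≡ 26/21 mod 37. 21⁻¹ ≡ 30 (mod 37), so λ ≡ 3.
  x = λ² - 32 - 16 = 9 - 48 ≡ 35; y = λ·(32 - 35) - 29 ≡ 36. → (35, 36)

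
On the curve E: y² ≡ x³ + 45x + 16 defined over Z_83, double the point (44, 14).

tangent at (44, 14): λ = (3·44² + 45)/(2·14) ≡ 43/28. 28⁻¹ ≡ 3 (mod 83) since 28·3 = 84 ≡ 1, so λ ≡ 43·3 ≡ 46.
  x = λ² - 44 - 44 = 2116 - 88 ≡ 36; y = λ·(44 - 36) - 14 ≡ 22. → (36, 22)

(36, 22)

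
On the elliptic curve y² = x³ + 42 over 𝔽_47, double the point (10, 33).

tangent at (10, 33): λ = (3·10² + 0)/(2·33) ≡ 18/19. 19⁻¹ ≡ 5 (mod 47) since 19·5 = 95 ≡ 1, so λ ≡ 18·5 ≡ 43.
  x = λ² - 10 - 10 = 1849 - 20 ≡ 43; y = λ·(10 - 43) - 33 ≡ 5. → (43, 5)

(43, 5)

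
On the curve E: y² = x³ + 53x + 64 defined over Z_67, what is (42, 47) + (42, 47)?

(47, 60)

tangent at (42, 47): λ = (3·42² + 53)/(2·47) ≡ 52/27. 27⁻¹ ≡ 5 (mod 67) since 27·5 = 135 ≡ 1, so λ ≡ 52·5 ≡ 59.
  x = λ² - 42 - 42 = 3481 - 84 ≡ 47; y = λ·(42 - 47) - 47 ≡ 60. → (47, 60)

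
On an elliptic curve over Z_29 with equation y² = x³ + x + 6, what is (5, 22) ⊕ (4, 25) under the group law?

(0, 21)

(5, 22) + (4, 25). λ = (25 - 22)/(4 - 5) ≡ 3/28 mod 29. 28⁻¹ ≡ 28 (mod 29) since 28·28 = 784 ≡ 1, so λ ≡ 26.
  x = λ² - 5 - 4 = 676 - 9 ≡ 0; y = λ·(5 - 0) - 22 ≡ 21. → (0, 21)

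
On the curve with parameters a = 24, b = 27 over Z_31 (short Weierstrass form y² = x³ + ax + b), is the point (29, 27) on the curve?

no

y² = 27² ≡ 16; x³ + 24x + 27 = 25112 ≡ 2 (mod 31). 16 ≠ 2.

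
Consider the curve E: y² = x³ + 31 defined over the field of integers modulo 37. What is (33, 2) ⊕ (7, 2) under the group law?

(34, 35)

(33, 2) + (7, 2). λ = (2 - 2)/(7 - 33) ≡ 0/11 mod 37. 11⁻¹ ≡ 27 (mod 37), so λ ≡ 0.
  x = λ² - 33 - 7 = 0 - 40 ≡ 34; y = λ·(33 - 34) - 2 ≡ 35. → (34, 35)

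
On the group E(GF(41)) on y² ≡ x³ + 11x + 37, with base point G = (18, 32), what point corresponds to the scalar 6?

(36, 29)

Double-and-add on 6 = (110)₂. Start with G = (18, 32) for the leading 1-bit.
double: tangent at (18, 32): λ = (3·18² + 11)/(2·32) ≡ 40/23. 23⁻¹ ≡ 25 (mod 41), so λ ≡ 40·25 ≡ 16.
  x = λ² - 18 - 18 = 256 - 36 ≡ 15; y = λ·(18 - 15) - 32 ≡ 16. → (15, 16)
add G: (15, 16) + (18, 32). λ = (32 - 16)/(18 - 15) ≡ 16/3 mod 41. 3⁻¹ ≡ 14 (mod 41) since 3·14 = 42 ≡ 1, so λ ≡ 19.
  x = λ² - 15 - 18 = 361 - 33 ≡ 0; y = λ·(15 - 0) - 16 ≡ 23. → (0, 23)
double: tangent at (0, 23): λ = (3·0² + 11)/(2·23) ≡ 11/5. 5⁻¹ ≡ 33 (mod 41), so λ ≡ 11·33 ≡ 35.
  x = λ² - 0 - 0 = 1225 - 0 ≡ 36; y = λ·(0 - 36) - 23 ≡ 29. → (36, 29)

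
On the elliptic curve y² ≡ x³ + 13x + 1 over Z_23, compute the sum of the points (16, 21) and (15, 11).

(0, 1)

(16, 21) + (15, 11). λ = (11 - 21)/(15 - 16) ≡ 13/22 mod 23. 22⁻¹ ≡ 22 (mod 23), so λ ≡ 10.
  x = λ² - 16 - 15 = 100 - 31 ≡ 0; y = λ·(16 - 0) - 21 ≡ 1. → (0, 1)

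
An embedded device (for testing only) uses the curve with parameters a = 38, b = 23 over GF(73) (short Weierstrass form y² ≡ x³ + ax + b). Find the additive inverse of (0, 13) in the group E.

(0, 60)

-(0, 13) = (0, -13 mod 73) = (0, 60).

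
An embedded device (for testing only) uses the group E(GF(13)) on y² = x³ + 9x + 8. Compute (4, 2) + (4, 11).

O

The two points share x = 4 and their y-coordinates satisfy 2 + 11 ≡ 0 (mod 13), so they are inverses. Their sum is O.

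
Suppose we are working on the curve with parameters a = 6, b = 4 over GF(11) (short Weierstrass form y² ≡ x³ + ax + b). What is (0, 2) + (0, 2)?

tangent at (0, 2): λ = (3·0² + 6)/(2·2) ≡ 6/4. 4⁻¹ ≡ 3 (mod 11) since 4·3 = 12 ≡ 1, so λ ≡ 6·3 ≡ 7.
  x = λ² - 0 - 0 = 49 - 0 ≡ 5; y = λ·(0 - 5) - 2 ≡ 7. → (5, 7)

(5, 7)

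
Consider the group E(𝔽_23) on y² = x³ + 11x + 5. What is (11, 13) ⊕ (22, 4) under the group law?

(11, 13) + (22, 4). λ = (4 - 13)/(22 - 11) ≡ 14/11 mod 23. 11⁻¹ ≡ 21 (mod 23) since 11·21 = 231 ≡ 1, so λ ≡ 18.
  x = λ² - 11 - 22 = 324 - 33 ≡ 15; y = λ·(11 - 15) - 13 ≡ 7. → (15, 7)

(15, 7)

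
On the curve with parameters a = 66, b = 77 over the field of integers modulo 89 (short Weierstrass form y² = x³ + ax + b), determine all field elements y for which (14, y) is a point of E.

none

x³ + 66x + 77 = 3745 ≡ 7 (mod 89).
7 is a non-residue mod 89; no y exists.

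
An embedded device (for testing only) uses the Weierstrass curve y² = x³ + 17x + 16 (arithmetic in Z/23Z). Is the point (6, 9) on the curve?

yes

y² = 9² ≡ 12; x³ + 17x + 16 = 334 ≡ 12 (mod 23). 12 = 12.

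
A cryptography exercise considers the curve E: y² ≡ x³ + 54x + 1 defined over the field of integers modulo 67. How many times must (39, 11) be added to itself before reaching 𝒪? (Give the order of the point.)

8

2P: tangent at (39, 11): λ = (3·39² + 54)/(2·11) ≡ 61/22. 22⁻¹ ≡ 64 (mod 67), so λ ≡ 61·64 ≡ 18.
  x = λ² - 39 - 39 = 324 - 78 ≡ 45; y = λ·(39 - 45) - 11 ≡ 15. → (45, 15)
3P: (45, 15) + (39, 11). λ = (11 - 15)/(39 - 45) ≡ 63/61 mod 67. 61⁻¹ ≡ 11 (mod 67), so λ ≡ 23.
  x = λ² - 45 - 39 = 529 - 84 ≡ 43; y = λ·(45 - 43) - 15 ≡ 31. → (43, 31)
4P: (43, 31) + (39, 11). λ = (11 - 31)/(39 - 43) ≡ 47/63 mod 67. 63⁻¹ ≡ 50 (mod 67), so λ ≡ 5.
  x = λ² - 43 - 39 = 25 - 82 ≡ 10; y = λ·(43 - 10) - 31 ≡ 0. → (10, 0)
5P: (10, 0) + (39, 11). λ = (11 - 0)/(39 - 10) ≡ 11/29 mod 67. 29⁻¹ ≡ 37 (mod 67) since 29·37 = 1073 ≡ 1, so λ ≡ 5.
  x = λ² - 10 - 39 = 25 - 49 ≡ 43; y = λ·(10 - 43) - 0 ≡ 36. → (43, 36)
6P: (43, 36) + (39, 11). λ = (11 - 36)/(39 - 43) ≡ 42/63 mod 67. 63⁻¹ ≡ 50 (mod 67) since 63·50 = 3150 ≡ 1, so λ ≡ 23.
  x = λ² - 43 - 39 = 529 - 82 ≡ 45; y = λ·(43 - 45) - 36 ≡ 52. → (45, 52)
7P: (45, 52) + (39, 11). λ = (11 - 52)/(39 - 45) ≡ 26/61 mod 67. 61⁻¹ ≡ 11 (mod 67), so λ ≡ 18.
  x = λ² - 45 - 39 = 324 - 84 ≡ 39; y = λ·(45 - 39) - 52 ≡ 56. → (39, 56)
8P: (39, 56) + (39, 11): same x and y₁ ≡ -y₂, so the sum is 𝒪.
8P = 𝒪, so the order is 8.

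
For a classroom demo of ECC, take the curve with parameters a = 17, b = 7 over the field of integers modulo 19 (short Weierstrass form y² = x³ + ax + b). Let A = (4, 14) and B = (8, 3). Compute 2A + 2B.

(16, 9)

First 2A:
Repeated addition: build up to 2A.
2A: tangent at (4, 14): λ = (3·4² + 17)/(2·14) ≡ 8/9. 9⁻¹ ≡ 17 (mod 19) since 9·17 = 153 ≡ 1, so λ ≡ 8·17 ≡ 3.
  x = λ² - 4 - 4 = 9 - 8 ≡ 1; y = λ·(4 - 1) - 14 ≡ 14. → (1, 14)
2A = (1, 14).
Next 2B:
Repeated addition: build up to 2B.
2B: tangent at (8, 3): λ = (3·8² + 17)/(2·3) ≡ 0/6. 6⁻¹ ≡ 16 (mod 19) since 6·16 = 96 ≡ 1, so λ ≡ 0·16 ≡ 0.
  x = λ² - 8 - 8 = 0 - 16 ≡ 3; y = λ·(8 - 3) - 3 ≡ 16. → (3, 16)
2B = (3, 16).
Finally 2A + 2B:
(1, 14) + (3, 16). λ = (16 - 14)/(3 - 1) ≡ 2/2 mod 19. 2⁻¹ ≡ 10 (mod 19), so λ ≡ 1.
  x = λ² - 1 - 3 = 1 - 4 ≡ 16; y = λ·(1 - 16) - 14 ≡ 9. → (16, 9)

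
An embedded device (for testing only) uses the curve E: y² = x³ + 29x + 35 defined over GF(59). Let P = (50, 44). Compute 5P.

(18, 31)

Repeated addition: build up to 5P.
2P: tangent at (50, 44): λ = (3·50² + 29)/(2·44) ≡ 36/29. 29⁻¹ ≡ 57 (mod 59) since 29·57 = 1653 ≡ 1, so λ ≡ 36·57 ≡ 46.
  x = λ² - 50 - 50 = 2116 - 100 ≡ 10; y = λ·(50 - 10) - 44 ≡ 26. → (10, 26)
3P: (10, 26) + (50, 44). λ = (44 - 26)/(50 - 10) ≡ 18/40 mod 59. 40⁻¹ ≡ 31 (mod 59), so λ ≡ 27.
  x = λ² - 10 - 50 = 729 - 60 ≡ 20; y = λ·(10 - 20) - 26 ≡ 58. → (20, 58)
4P: (20, 58) + (50, 44). λ = (44 - 58)/(50 - 20) ≡ 45/30 mod 59. 30⁻¹ ≡ 2 (mod 59) since 30·2 = 60 ≡ 1, so λ ≡ 31.
  x = λ² - 20 - 50 = 961 - 70 ≡ 6; y = λ·(20 - 6) - 58 ≡ 22. → (6, 22)
5P: (6, 22) + (50, 44). λ = (44 - 22)/(50 - 6) ≡ 22/44 mod 59. 44⁻¹ ≡ 55 (mod 59), so λ ≡ 30.
  x = λ² - 6 - 50 = 900 - 56 ≡ 18; y = λ·(6 - 18) - 22 ≡ 31. → (18, 31)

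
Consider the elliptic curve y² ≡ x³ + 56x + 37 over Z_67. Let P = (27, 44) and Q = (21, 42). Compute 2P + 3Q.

First 2P:
Repeated addition: build up to 2P.
2P: tangent at (27, 44): λ = (3·27² + 56)/(2·44) ≡ 32/21. 21⁻¹ ≡ 16 (mod 67) since 21·16 = 336 ≡ 1, so λ ≡ 32·16 ≡ 43.
  x = λ² - 27 - 27 = 1849 - 54 ≡ 53; y = λ·(27 - 53) - 44 ≡ 44. → (53, 44)
2P = (53, 44).
Next 3Q:
Repeated addition: build up to 3Q.
2Q: tangent at (21, 42): λ = (3·21² + 56)/(2·42) ≡ 39/17. 17⁻¹ ≡ 4 (mod 67) since 17·4 = 68 ≡ 1, so λ ≡ 39·4 ≡ 22.
  x = λ² - 21 - 21 = 484 - 42 ≡ 40; y = λ·(21 - 40) - 42 ≡ 9. → (40, 9)
3Q: (40, 9) + (21, 42). λ = (42 - 9)/(21 - 40) ≡ 33/48 mod 67. 48⁻¹ ≡ 7 (mod 67), so λ ≡ 30.
  x = λ² - 40 - 21 = 900 - 61 ≡ 35; y = λ·(40 - 35) - 9 ≡ 7. → (35, 7)
3Q = (35, 7).
Finally 2P + 3Q:
(53, 44) + (35, 7). λ = (7 - 44)/(35 - 53) ≡ 30/49 mod 67. 49⁻¹ ≡ 26 (mod 67), so λ ≡ 43.
  x = λ² - 53 - 35 = 1849 - 88 ≡ 19; y = λ·(53 - 19) - 44 ≡ 11. → (19, 11)

(19, 11)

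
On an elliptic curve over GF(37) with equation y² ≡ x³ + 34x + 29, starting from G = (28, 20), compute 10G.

Repeated addition: build up to 10G.
2G: tangent at (28, 20): λ = (3·28² + 34)/(2·20) ≡ 18/3. 3⁻¹ ≡ 25 (mod 37) since 3·25 = 75 ≡ 1, so λ ≡ 18·25 ≡ 6.
  x = λ² - 28 - 28 = 36 - 56 ≡ 17; y = λ·(28 - 17) - 20 ≡ 9. → (17, 9)
3G: (17, 9) + (28, 20). λ = (20 - 9)/(28 - 17) ≡ 11/11 mod 37. 11⁻¹ ≡ 27 (mod 37), so λ ≡ 1.
  x = λ² - 17 - 28 = 1 - 45 ≡ 30; y = λ·(17 - 30) - 9 ≡ 15. → (30, 15)
4G: (30, 15) + (28, 20). λ = (20 - 15)/(28 - 30) ≡ 5/35 mod 37. 35⁻¹ ≡ 18 (mod 37) since 35·18 = 630 ≡ 1, so λ ≡ 16.
  x = λ² - 30 - 28 = 256 - 58 ≡ 13; y = λ·(30 - 13) - 15 ≡ 35. → (13, 35)
5G: (13, 35) + (28, 20). λ = (20 - 35)/(28 - 13) ≡ 22/15 mod 37. 15⁻¹ ≡ 5 (mod 37), so λ ≡ 36.
  x = λ² - 13 - 28 = 1296 - 41 ≡ 34; y = λ·(13 - 34) - 35 ≡ 23. → (34, 23)
6G: (34, 23) + (28, 20). λ = (20 - 23)/(28 - 34) ≡ 34/31 mod 37. 31⁻¹ ≡ 6 (mod 37), so λ ≡ 19.
  x = λ² - 34 - 28 = 361 - 62 ≡ 3; y = λ·(34 - 3) - 23 ≡ 11. → (3, 11)
7G: (3, 11) + (28, 20). λ = (20 - 11)/(28 - 3) ≡ 9/25 mod 37. 25⁻¹ ≡ 3 (mod 37) since 25·3 = 75 ≡ 1, so λ ≡ 27.
  x = λ² - 3 - 28 = 729 - 31 ≡ 32; y = λ·(3 - 32) - 11 ≡ 20. → (32, 20)
8G: (32, 20) + (28, 20). λ = (20 - 20)/(28 - 32) ≡ 0/33 mod 37. 33⁻¹ ≡ 9 (mod 37) since 33·9 = 297 ≡ 1, so λ ≡ 0.
  x = λ² - 32 - 28 = 0 - 60 ≡ 14; y = λ·(32 - 14) - 20 ≡ 17. → (14, 17)
9G: (14, 17) + (28, 20). λ = (20 - 17)/(28 - 14) ≡ 3/14 mod 37. 14⁻¹ ≡ 8 (mod 37), so λ ≡ 24.
  x = λ² - 14 - 28 = 576 - 42 ≡ 16; y = λ·(14 - 16) - 17 ≡ 9. → (16, 9)
10G: (16, 9) + (28, 20). λ = (20 - 9)/(28 - 16) ≡ 11/12 mod 37. 12⁻¹ ≡ 34 (mod 37), so λ ≡ 4.
  x = λ² - 16 - 28 = 16 - 44 ≡ 9; y = λ·(16 - 9) - 9 ≡ 19. → (9, 19)

(9, 19)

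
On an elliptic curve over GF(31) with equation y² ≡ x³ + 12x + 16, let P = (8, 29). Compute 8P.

(22, 4)

Double-and-add on 8 = (1000)₂. Start with P = (8, 29) for the leading 1-bit.
double: tangent at (8, 29): λ = (3·8² + 12)/(2·29) ≡ 18/27. 27⁻¹ ≡ 23 (mod 31), so λ ≡ 18·23 ≡ 11.
  x = λ² - 8 - 8 = 121 - 16 ≡ 12; y = λ·(8 - 12) - 29 ≡ 20. → (12, 20)
double: tangent at (12, 20): λ = (3·12² + 12)/(2·20) ≡ 10/9. 9⁻¹ ≡ 7 (mod 31), so λ ≡ 10·7 ≡ 8.
  x = λ² - 12 - 12 = 64 - 24 ≡ 9; y = λ·(12 - 9) - 20 ≡ 4. → (9, 4)
double: tangent at (9, 4): λ = (3·9² + 12)/(2·4) ≡ 7/8. 8⁻¹ ≡ 4 (mod 31), so λ ≡ 7·4 ≡ 28.
  x = λ² - 9 - 9 = 784 - 18 ≡ 22; y = λ·(9 - 22) - 4 ≡ 4. → (22, 4)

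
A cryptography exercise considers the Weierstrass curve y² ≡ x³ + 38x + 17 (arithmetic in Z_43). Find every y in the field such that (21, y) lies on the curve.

x³ + 38x + 17 = 10076 ≡ 14 (mod 43).
Square roots of 14 mod 43: 10 and 33 (since 10² = 100 ≡ 14).

10, 33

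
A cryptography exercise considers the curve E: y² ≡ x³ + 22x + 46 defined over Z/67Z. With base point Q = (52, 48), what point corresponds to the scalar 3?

Repeated addition: build up to 3Q.
2Q: tangent at (52, 48): λ = (3·52² + 22)/(2·48) ≡ 27/29. 29⁻¹ ≡ 37 (mod 67), so λ ≡ 27·37 ≡ 61.
  x = λ² - 52 - 52 = 3721 - 104 ≡ 66; y = λ·(52 - 66) - 48 ≡ 36. → (66, 36)
3Q: (66, 36) + (52, 48). λ = (48 - 36)/(52 - 66) ≡ 12/53 mod 67. 53⁻¹ ≡ 43 (mod 67) since 53·43 = 2279 ≡ 1, so λ ≡ 47.
  x = λ² - 66 - 52 = 2209 - 118 ≡ 14; y = λ·(66 - 14) - 36 ≡ 63. → (14, 63)

(14, 63)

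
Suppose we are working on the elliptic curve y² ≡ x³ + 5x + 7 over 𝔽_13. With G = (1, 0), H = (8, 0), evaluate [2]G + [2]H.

First 2G:
Repeated addition: build up to 2G.
2G: (1, 0) + (1, 0): same x and y₁ ≡ -y₂, so the sum is O.
2G = O.
Next 2H:
Repeated addition: build up to 2H.
2H: (8, 0) + (8, 0): same x and y₁ ≡ -y₂, so the sum is O.
2H = O.
Finally 2G + 2H:
O + O = O (identity).

O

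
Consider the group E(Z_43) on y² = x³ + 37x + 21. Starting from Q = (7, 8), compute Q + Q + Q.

(36, 35)

Repeated addition: build up to 3Q.
2Q: tangent at (7, 8): λ = (3·7² + 37)/(2·8) ≡ 12/16. 16⁻¹ ≡ 35 (mod 43), so λ ≡ 12·35 ≡ 33.
  x = λ² - 7 - 7 = 1089 - 14 ≡ 0; y = λ·(7 - 0) - 8 ≡ 8. → (0, 8)
3Q: (0, 8) + (7, 8). λ = (8 - 8)/(7 - 0) ≡ 0/7 mod 43. 7⁻¹ ≡ 37 (mod 43) since 7·37 = 259 ≡ 1, so λ ≡ 0.
  x = λ² - 0 - 7 = 0 - 7 ≡ 36; y = λ·(0 - 36) - 8 ≡ 35. → (36, 35)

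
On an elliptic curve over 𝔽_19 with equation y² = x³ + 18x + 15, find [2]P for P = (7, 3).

tangent at (7, 3): λ = (3·7² + 18)/(2·3) ≡ 13/6. 6⁻¹ ≡ 16 (mod 19), so λ ≡ 13·16 ≡ 18.
  x = λ² - 7 - 7 = 324 - 14 ≡ 6; y = λ·(7 - 6) - 3 ≡ 15. → (6, 15)

(6, 15)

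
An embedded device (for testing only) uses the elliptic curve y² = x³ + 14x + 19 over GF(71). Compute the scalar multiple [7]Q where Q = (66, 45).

Repeated addition: build up to 7Q.
2Q: tangent at (66, 45): λ = (3·66² + 14)/(2·45) ≡ 18/19. 19⁻¹ ≡ 15 (mod 71), so λ ≡ 18·15 ≡ 57.
  x = λ² - 66 - 66 = 3249 - 132 ≡ 64; y = λ·(66 - 64) - 45 ≡ 69. → (64, 69)
3Q: (64, 69) + (66, 45). λ = (45 - 69)/(66 - 64) ≡ 47/2 mod 71. 2⁻¹ ≡ 36 (mod 71), so λ ≡ 59.
  x = λ² - 64 - 66 = 3481 - 130 ≡ 14; y = λ·(64 - 14) - 69 ≡ 41. → (14, 41)
4Q: (14, 41) + (66, 45). λ = (45 - 41)/(66 - 14) ≡ 4/52 mod 71. 52⁻¹ ≡ 56 (mod 71) since 52·56 = 2912 ≡ 1, so λ ≡ 11.
  x = λ² - 14 - 66 = 121 - 80 ≡ 41; y = λ·(14 - 41) - 41 ≡ 17. → (41, 17)
5Q: (41, 17) + (66, 45). λ = (45 - 17)/(66 - 41) ≡ 28/25 mod 71. 25⁻¹ ≡ 54 (mod 71), so λ ≡ 21.
  x = λ² - 41 - 66 = 441 - 107 ≡ 50; y = λ·(41 - 50) - 17 ≡ 7. → (50, 7)
6Q: (50, 7) + (66, 45). λ = (45 - 7)/(66 - 50) ≡ 38/16 mod 71. 16⁻¹ ≡ 40 (mod 71), so λ ≡ 29.
  x = λ² - 50 - 66 = 841 - 116 ≡ 15; y = λ·(50 - 15) - 7 ≡ 14. → (15, 14)
7Q: (15, 14) + (66, 45). λ = (45 - 14)/(66 - 15) ≡ 31/51 mod 71. 51⁻¹ ≡ 39 (mod 71) since 51·39 = 1989 ≡ 1, so λ ≡ 2.
  x = λ² - 15 - 66 = 4 - 81 ≡ 65; y = λ·(15 - 65) - 14 ≡ 28. → (65, 28)

(65, 28)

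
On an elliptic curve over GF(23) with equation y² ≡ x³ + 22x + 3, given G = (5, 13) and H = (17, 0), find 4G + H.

First 4G:
Repeated addition: build up to 4G.
2G: tangent at (5, 13): λ = (3·5² + 22)/(2·13) ≡ 5/3. 3⁻¹ ≡ 8 (mod 23) since 3·8 = 24 ≡ 1, so λ ≡ 5·8 ≡ 17.
  x = λ² - 5 - 5 = 289 - 10 ≡ 3; y = λ·(5 - 3) - 13 ≡ 21. → (3, 21)
3G: (3, 21) + (5, 13). λ = (13 - 21)/(5 - 3) ≡ 15/2 mod 23. 2⁻¹ ≡ 12 (mod 23), so λ ≡ 19.
  x = λ² - 3 - 5 = 361 - 8 ≡ 8; y = λ·(3 - 8) - 21 ≡ 22. → (8, 22)
4G: (8, 22) + (5, 13). λ = (13 - 22)/(5 - 8) ≡ 14/20 mod 23. 20⁻¹ ≡ 15 (mod 23) since 20·15 = 300 ≡ 1, so λ ≡ 3.
  x = λ² - 8 - 5 = 9 - 13 ≡ 19; y = λ·(8 - 19) - 22 ≡ 14. → (19, 14)
4G = (19, 14).
Finally 4G + H:
(19, 14) + (17, 0). λ = (0 - 14)/(17 - 19) ≡ 9/21 mod 23. 21⁻¹ ≡ 11 (mod 23), so λ ≡ 7.
  x = λ² - 19 - 17 = 49 - 36 ≡ 13; y = λ·(19 - 13) - 14 ≡ 5. → (13, 5)

(13, 5)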